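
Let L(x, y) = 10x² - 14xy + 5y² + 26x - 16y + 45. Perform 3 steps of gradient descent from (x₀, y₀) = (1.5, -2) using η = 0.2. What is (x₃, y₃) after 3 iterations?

∇L = (20x - 14y + 26, -14x + 10y - 16)
(x₁, y₁) = (1.5, -2) − 0.2·(84, -57) = (-15.3, 9.4)
(x₂, y₂) = (-15.3, 9.4) − 0.2·(-411.6, 292.2) = (67.02, -49.04)
(x₃, y₃) = (67.02, -49.04) − 0.2·(2052.96, -1444.68) = (-343.572, 239.896)

(-343.572, 239.896)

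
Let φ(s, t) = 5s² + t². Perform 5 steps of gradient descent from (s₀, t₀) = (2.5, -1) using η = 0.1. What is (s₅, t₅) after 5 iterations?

∇φ = (10s, 2t)
(s₁, t₁) = (2.5, -1) − 0.1·(25, -2) = (0, -0.8)
(s₂, t₂) = (0, -0.8) − 0.1·(0, -1.6) = (0, -0.64)
(s₃, t₃) = (0, -0.64) − 0.1·(0, -1.28) = (0, -0.512)
(s₄, t₄) = (0, -0.512) − 0.1·(0, -1.024) = (0, -0.4096)
(s₅, t₅) = (0, -0.4096) − 0.1·(0, -0.8192) = (0, -0.32768)

(0, -0.32768)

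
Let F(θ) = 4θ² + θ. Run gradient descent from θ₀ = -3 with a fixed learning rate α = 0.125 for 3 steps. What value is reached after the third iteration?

-0.125

F′(θ) = 8θ + 1
Step 1: F′(-3) = -23; θ₁ = -3 − 0.125·(-23) = -0.125
Step 2: F′(-0.125) = 0; θ₂ = -0.125 − 0.125·0 = -0.125
Step 3: F′(-0.125) = 0; θ₃ = -0.125 − 0.125·0 = -0.125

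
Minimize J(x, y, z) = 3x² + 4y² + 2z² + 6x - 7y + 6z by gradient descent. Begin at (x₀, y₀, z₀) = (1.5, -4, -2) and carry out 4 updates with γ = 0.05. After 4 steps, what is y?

0.2432

∇J = (6x + 6, 8y - 7, 4z + 6)
Step 1: at (1.5, -4, -2), ∇J = (15, -39, -2) → (1.5, -4, -2) − 0.05·(15, -39, -2) = (0.75, -2.05, -1.9)
Step 2: at (0.75, -2.05, -1.9), ∇J = (10.5, -23.4, -1.6) → (0.75, -2.05, -1.9) − 0.05·(10.5, -23.4, -1.6) = (0.225, -0.88, -1.82)
Step 3: at (0.225, -0.88, -1.82), ∇J = (7.35, -14.04, -1.28) → (0.225, -0.88, -1.82) − 0.05·(7.35, -14.04, -1.28) = (-0.1425, -0.178, -1.756)
Step 4: at (-0.1425, -0.178, -1.756), ∇J = (5.145, -8.424, -1.024) → (-0.1425, -0.178, -1.756) − 0.05·(5.145, -8.424, -1.024) = (-0.39975, 0.2432, -1.7048)
y = 0.2432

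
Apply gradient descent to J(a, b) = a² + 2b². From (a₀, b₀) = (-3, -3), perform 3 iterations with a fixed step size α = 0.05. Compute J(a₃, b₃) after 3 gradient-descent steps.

∇J = (2a, 4b)
Step 1: at (-3, -3), ∇J = (-6, -12) → (-3, -3) − 0.05·(-6, -12) = (-2.7, -2.4)
Step 2: at (-2.7, -2.4), ∇J = (-5.4, -9.6) → (-2.7, -2.4) − 0.05·(-5.4, -9.6) = (-2.43, -1.92)
Step 3: at (-2.43, -1.92), ∇J = (-4.86, -7.68) → (-2.43, -1.92) − 0.05·(-4.86, -7.68) = (-2.187, -1.536)
J(-2.187, -1.536) = 9.501561

9.501561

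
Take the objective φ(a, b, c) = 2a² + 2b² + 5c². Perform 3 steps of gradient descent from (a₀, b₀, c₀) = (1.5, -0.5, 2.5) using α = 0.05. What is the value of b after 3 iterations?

∇φ = (4a, 4b, 10c)
Step 1: at (1.5, -0.5, 2.5), ∇φ = (6, -2, 25) → (1.5, -0.5, 2.5) − 0.05·(6, -2, 25) = (1.2, -0.4, 1.25)
Step 2: at (1.2, -0.4, 1.25), ∇φ = (4.8, -1.6, 12.5) → (1.2, -0.4, 1.25) − 0.05·(4.8, -1.6, 12.5) = (0.96, -0.32, 0.625)
Step 3: at (0.96, -0.32, 0.625), ∇φ = (3.84, -1.28, 6.25) → (0.96, -0.32, 0.625) − 0.05·(3.84, -1.28, 6.25) = (0.768, -0.256, 0.3125)
b = -0.256

-0.256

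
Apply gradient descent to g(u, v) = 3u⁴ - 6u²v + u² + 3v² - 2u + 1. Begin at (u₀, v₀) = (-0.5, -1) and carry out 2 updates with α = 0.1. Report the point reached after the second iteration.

(0.27535, 0.0815)

∇g = (12u³ - 12uv + 2u - 2, -6u² + 6v)
(u₁, v₁) = (-0.5, -1) − 0.1·(-10.5, -7.5) = (0.55, -0.25)
(u₂, v₂) = (0.55, -0.25) − 0.1·(2.7465, -3.315) = (0.27535, 0.0815)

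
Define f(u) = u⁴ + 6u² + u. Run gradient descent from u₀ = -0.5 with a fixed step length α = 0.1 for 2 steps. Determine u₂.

-0.11005

f′(u) = 4u³ + 12u + 1
u₁ = -0.5 − 0.1·(-5.5) = 0.05
u₂ = 0.05 − 0.1·1.6005 = -0.11005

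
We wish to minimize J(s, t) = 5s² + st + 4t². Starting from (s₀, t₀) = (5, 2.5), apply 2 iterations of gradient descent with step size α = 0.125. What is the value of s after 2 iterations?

∇J = (10s + t, s + 8t)
Step 1: at (5, 2.5), ∇J = (52.5, 25) → (5, 2.5) − 0.125·(52.5, 25) = (-1.5625, -0.625)
Step 2: at (-1.5625, -0.625), ∇J = (-16.25, -6.5625) → (-1.5625, -0.625) − 0.125·(-16.25, -6.5625) = (0.46875, 0.1953125)
s = 0.46875

0.46875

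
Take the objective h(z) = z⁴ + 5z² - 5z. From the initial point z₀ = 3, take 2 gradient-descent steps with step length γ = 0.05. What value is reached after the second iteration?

h′(z) = 4z³ + 10z - 5
Step 1: h′(3) = 133; z₁ = 3 − 0.05·133 = -3.65
Step 2: h′(-3.65) = -236.0085; z₂ = -3.65 − 0.05·(-236.0085) = 8.150425

8.150425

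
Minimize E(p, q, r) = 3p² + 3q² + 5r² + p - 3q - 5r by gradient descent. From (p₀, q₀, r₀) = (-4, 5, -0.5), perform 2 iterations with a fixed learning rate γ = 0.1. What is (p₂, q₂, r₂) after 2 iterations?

∇E = (6p + 1, 6q - 3, 10r - 5)
Step 1: at (-4, 5, -0.5), ∇E = (-23, 27, -10) → (-4, 5, -0.5) − 0.1·(-23, 27, -10) = (-1.7, 2.3, 0.5)
Step 2: at (-1.7, 2.3, 0.5), ∇E = (-9.2, 10.8, 0) → (-1.7, 2.3, 0.5) − 0.1·(-9.2, 10.8, 0) = (-0.78, 1.22, 0.5)

(-0.78, 1.22, 0.5)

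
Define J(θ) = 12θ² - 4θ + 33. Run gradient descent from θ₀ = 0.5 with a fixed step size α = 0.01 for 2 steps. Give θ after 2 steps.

J′(θ) = 24θ - 4
Step 1: J′(0.5) = 8; θ₁ = 0.5 − 0.01·8 = 0.42
Step 2: J′(0.42) = 6.08; θ₂ = 0.42 − 0.01·6.08 = 0.3592

0.3592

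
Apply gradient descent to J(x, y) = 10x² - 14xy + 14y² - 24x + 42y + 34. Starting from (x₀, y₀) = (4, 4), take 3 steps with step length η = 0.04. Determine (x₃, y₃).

∇J = (20x - 14y - 24, -14x + 28y + 42)
Step 1: at (4, 4), ∇J = (0, 98) → (4, 4) − 0.04·(0, 98) = (4, 0.08)
Step 2: at (4, 0.08), ∇J = (54.88, -11.76) → (4, 0.08) − 0.04·(54.88, -11.76) = (1.8048, 0.5504)
Step 3: at (1.8048, 0.5504), ∇J = (4.3904, 32.144) → (1.8048, 0.5504) − 0.04·(4.3904, 32.144) = (1.629184, -0.73536)

(1.629184, -0.73536)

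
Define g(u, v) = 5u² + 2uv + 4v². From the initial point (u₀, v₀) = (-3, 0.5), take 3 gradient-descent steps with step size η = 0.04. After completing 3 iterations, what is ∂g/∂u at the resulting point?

∇g = (10u + 2v, 2u + 8v)
Step 1: at (-3, 0.5), ∇g = (-29, -2) → (-3, 0.5) − 0.04·(-29, -2) = (-1.84, 0.58)
Step 2: at (-1.84, 0.58), ∇g = (-17.24, 0.96) → (-1.84, 0.58) − 0.04·(-17.24, 0.96) = (-1.1504, 0.5416)
Step 3: at (-1.1504, 0.5416), ∇g = (-10.4208, 2.032) → (-1.1504, 0.5416) − 0.04·(-10.4208, 2.032) = (-0.733568, 0.46032)
∂g/∂u at (-0.733568, 0.46032) = -6.41504

-6.41504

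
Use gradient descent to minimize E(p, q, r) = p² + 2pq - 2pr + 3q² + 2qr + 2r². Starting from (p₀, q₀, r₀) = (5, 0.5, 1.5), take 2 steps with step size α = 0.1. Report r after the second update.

2.14

∇E = (2p + 2q - 2r, 2p + 6q + 2r, -2p + 2q + 4r)
(p₁, q₁, r₁) = (5, 0.5, 1.5) − 0.1·(8, 16, -3) = (4.2, -1.1, 1.8)
(p₂, q₂, r₂) = (4.2, -1.1, 1.8) − 0.1·(2.6, 5.4, -3.4) = (3.94, -1.64, 2.14)
r = 2.14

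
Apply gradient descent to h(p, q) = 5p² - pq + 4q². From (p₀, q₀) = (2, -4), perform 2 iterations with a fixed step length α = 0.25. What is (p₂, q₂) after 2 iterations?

(7.125, -5.5)

∇h = (10p - q, -p + 8q)
Step 1: at (2, -4), ∇h = (24, -34) → (2, -4) − 0.25·(24, -34) = (-4, 4.5)
Step 2: at (-4, 4.5), ∇h = (-44.5, 40) → (-4, 4.5) − 0.25·(-44.5, 40) = (7.125, -5.5)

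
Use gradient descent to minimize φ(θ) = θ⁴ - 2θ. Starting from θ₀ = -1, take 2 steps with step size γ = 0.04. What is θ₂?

-0.60976384

φ′(θ) = 4θ³ - 2
θ₁ = -1 − 0.04·(-6) = -0.76
θ₂ = -0.76 − 0.04·(-3.755904) = -0.60976384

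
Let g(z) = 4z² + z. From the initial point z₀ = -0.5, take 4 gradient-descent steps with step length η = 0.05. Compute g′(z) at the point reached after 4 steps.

g′(z) = 8z + 1
z₁ = -0.5 − 0.05·(-3) = -0.35
z₂ = -0.35 − 0.05·(-1.8) = -0.26
z₃ = -0.26 − 0.05·(-1.08) = -0.206
z₄ = -0.206 − 0.05·(-0.648) = -0.1736
g′(z) at (-0.1736) = -0.3888

-0.3888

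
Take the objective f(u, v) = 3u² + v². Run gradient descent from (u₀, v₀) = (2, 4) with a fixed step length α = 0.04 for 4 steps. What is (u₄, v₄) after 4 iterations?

∇f = (6u, 2v)
(u₁, v₁) = (2, 4) − 0.04·(12, 8) = (1.52, 3.68)
(u₂, v₂) = (1.52, 3.68) − 0.04·(9.12, 7.36) = (1.1552, 3.3856)
(u₃, v₃) = (1.1552, 3.3856) − 0.04·(6.9312, 6.7712) = (0.877952, 3.114752)
(u₄, v₄) = (0.877952, 3.114752) − 0.04·(5.267712, 6.229504) = (0.66724352, 2.86557184)

(0.66724352, 2.86557184)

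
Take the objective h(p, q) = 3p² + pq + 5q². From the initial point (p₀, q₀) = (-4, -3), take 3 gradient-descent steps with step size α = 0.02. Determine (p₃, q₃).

(-2.602856, -1.369472)

∇h = (6p + q, p + 10q)
Step 1: at (-4, -3), ∇h = (-27, -34) → (-4, -3) − 0.02·(-27, -34) = (-3.46, -2.32)
Step 2: at (-3.46, -2.32), ∇h = (-23.08, -26.66) → (-3.46, -2.32) − 0.02·(-23.08, -26.66) = (-2.9984, -1.7868)
Step 3: at (-2.9984, -1.7868), ∇h = (-19.7772, -20.8664) → (-2.9984, -1.7868) − 0.02·(-19.7772, -20.8664) = (-2.602856, -1.369472)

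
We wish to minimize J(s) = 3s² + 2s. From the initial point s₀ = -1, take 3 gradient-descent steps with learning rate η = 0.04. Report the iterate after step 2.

-0.7184

J′(s) = 6s + 2
Step 1: J′(-1) = -4; s₁ = -1 − 0.04·(-4) = -0.84
Step 2: J′(-0.84) = -3.04; s₂ = -0.84 − 0.04·(-3.04) = -0.7184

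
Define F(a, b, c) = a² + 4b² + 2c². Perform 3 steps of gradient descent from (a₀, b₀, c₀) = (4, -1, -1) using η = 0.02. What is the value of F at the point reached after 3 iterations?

∇F = (2a, 8b, 4c)
(a₁, b₁, c₁) = (4, -1, -1) − 0.02·(8, -8, -4) = (3.84, -0.84, -0.92)
(a₂, b₂, c₂) = (3.84, -0.84, -0.92) − 0.02·(7.68, -6.72, -3.68) = (3.6864, -0.7056, -0.8464)
(a₃, b₃, c₃) = (3.6864, -0.7056, -0.8464) − 0.02·(7.3728, -5.6448, -3.3856) = (3.538944, -0.592704, -0.778688)
F(3.538944, -0.592704, -0.778688) = 15.142026764288

15.142026764288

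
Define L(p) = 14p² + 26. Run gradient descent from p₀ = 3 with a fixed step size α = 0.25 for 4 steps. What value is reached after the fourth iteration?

L′(p) = 28p
Step 1: L′(3) = 84; p₁ = 3 − 0.25·84 = -18
Step 2: L′(-18) = -504; p₂ = -18 − 0.25·(-504) = 108
Step 3: L′(108) = 3024; p₃ = 108 − 0.25·3024 = -648
Step 4: L′(-648) = -18144; p₄ = -648 − 0.25·(-18144) = 3888

3888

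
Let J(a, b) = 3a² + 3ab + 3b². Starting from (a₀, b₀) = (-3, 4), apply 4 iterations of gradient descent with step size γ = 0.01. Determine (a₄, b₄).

∇J = (6a + 3b, 3a + 6b)
Step 1: at (-3, 4), ∇J = (-6, 15) → (-3, 4) − 0.01·(-6, 15) = (-2.94, 3.85)
Step 2: at (-2.94, 3.85), ∇J = (-6.09, 14.28) → (-2.94, 3.85) − 0.01·(-6.09, 14.28) = (-2.8791, 3.7072)
Step 3: at (-2.8791, 3.7072), ∇J = (-6.153, 13.6059) → (-2.8791, 3.7072) − 0.01·(-6.153, 13.6059) = (-2.81757, 3.571141)
Step 4: at (-2.81757, 3.571141), ∇J = (-6.191997, 12.974136) → (-2.81757, 3.571141) − 0.01·(-6.191997, 12.974136) = (-2.75565003, 3.44139964)

(-2.75565003, 3.44139964)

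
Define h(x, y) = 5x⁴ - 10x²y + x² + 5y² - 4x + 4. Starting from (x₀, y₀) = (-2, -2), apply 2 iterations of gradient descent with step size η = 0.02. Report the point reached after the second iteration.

(-8.3993344, 1.11232)

∇h = (20x³ - 20xy + 2x - 4, -10x² + 10y)
(x₁, y₁) = (-2, -2) − 0.02·(-248, -60) = (2.96, -0.8)
(x₂, y₂) = (2.96, -0.8) − 0.02·(567.96672, -95.616) = (-8.3993344, 1.11232)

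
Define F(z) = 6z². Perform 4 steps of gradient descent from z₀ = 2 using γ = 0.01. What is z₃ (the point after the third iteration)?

F′(z) = 12z
Step 1: F′(2) = 24; z₁ = 2 − 0.01·24 = 1.76
Step 2: F′(1.76) = 21.12; z₂ = 1.76 − 0.01·21.12 = 1.5488
Step 3: F′(1.5488) = 18.5856; z₃ = 1.5488 − 0.01·18.5856 = 1.362944

1.362944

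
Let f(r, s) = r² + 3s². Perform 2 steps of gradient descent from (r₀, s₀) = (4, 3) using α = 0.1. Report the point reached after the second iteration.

(2.56, 0.48)

∇f = (2r, 6s)
(r₁, s₁) = (4, 3) − 0.1·(8, 18) = (3.2, 1.2)
(r₂, s₂) = (3.2, 1.2) − 0.1·(6.4, 7.2) = (2.56, 0.48)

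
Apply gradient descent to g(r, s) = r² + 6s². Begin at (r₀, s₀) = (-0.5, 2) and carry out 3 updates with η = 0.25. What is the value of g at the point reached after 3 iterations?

1536.00390625

∇g = (2r, 12s)
Step 1: at (-0.5, 2), ∇g = (-1, 24) → (-0.5, 2) − 0.25·(-1, 24) = (-0.25, -4)
Step 2: at (-0.25, -4), ∇g = (-0.5, -48) → (-0.25, -4) − 0.25·(-0.5, -48) = (-0.125, 8)
Step 3: at (-0.125, 8), ∇g = (-0.25, 96) → (-0.125, 8) − 0.25·(-0.25, 96) = (-0.0625, -16)
g(-0.0625, -16) = 1536.00390625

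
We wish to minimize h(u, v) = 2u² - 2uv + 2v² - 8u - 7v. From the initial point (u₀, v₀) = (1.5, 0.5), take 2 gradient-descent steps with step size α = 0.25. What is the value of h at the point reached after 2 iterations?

-27.15625

∇h = (4u - 2v - 8, -2u + 4v - 7)
(u₁, v₁) = (1.5, 0.5) − 0.25·(-3, -8) = (2.25, 2.5)
(u₂, v₂) = (2.25, 2.5) − 0.25·(-4, -1.5) = (3.25, 2.875)
h(3.25, 2.875) = -27.15625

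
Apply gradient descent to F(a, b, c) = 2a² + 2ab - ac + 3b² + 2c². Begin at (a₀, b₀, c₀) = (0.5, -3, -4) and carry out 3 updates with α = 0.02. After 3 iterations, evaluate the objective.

32.186873934208

∇F = (4a + 2b - c, 2a + 6b, -a + 4c)
Step 1: at (0.5, -3, -4), ∇F = (0, -17, -16.5) → (0.5, -3, -4) − 0.02·(0, -17, -16.5) = (0.5, -2.66, -3.67)
Step 2: at (0.5, -2.66, -3.67), ∇F = (0.35, -14.96, -15.18) → (0.5, -2.66, -3.67) − 0.02·(0.35, -14.96, -15.18) = (0.493, -2.3608, -3.3664)
Step 3: at (0.493, -2.3608, -3.3664), ∇F = (0.6168, -13.1788, -13.9586) → (0.493, -2.3608, -3.3664) − 0.02·(0.6168, -13.1788, -13.9586) = (0.480664, -2.097224, -3.087228)
F(0.480664, -2.097224, -3.087228) = 32.186873934208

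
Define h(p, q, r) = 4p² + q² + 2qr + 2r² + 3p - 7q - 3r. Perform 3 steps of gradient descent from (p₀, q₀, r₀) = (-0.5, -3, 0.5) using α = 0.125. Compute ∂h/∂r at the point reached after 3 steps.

2.109375

∇h = (8p + 3, 2q + 2r - 7, 2q + 4r - 3)
(p₁, q₁, r₁) = (-0.5, -3, 0.5) − 0.125·(-1, -12, -7) = (-0.375, -1.5, 1.375)
(p₂, q₂, r₂) = (-0.375, -1.5, 1.375) − 0.125·(0, -7.25, -0.5) = (-0.375, -0.59375, 1.4375)
(p₃, q₃, r₃) = (-0.375, -0.59375, 1.4375) − 0.125·(0, -5.3125, 1.5625) = (-0.375, 0.0703125, 1.2421875)
∂h/∂r at (-0.375, 0.0703125, 1.2421875) = 2.109375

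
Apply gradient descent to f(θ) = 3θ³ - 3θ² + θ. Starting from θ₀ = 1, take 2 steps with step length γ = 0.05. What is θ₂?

0.702

f′(θ) = 9θ² - 6θ + 1
Step 1: f′(1) = 4; θ₁ = 1 − 0.05·4 = 0.8
Step 2: f′(0.8) = 1.96; θ₂ = 0.8 − 0.05·1.96 = 0.702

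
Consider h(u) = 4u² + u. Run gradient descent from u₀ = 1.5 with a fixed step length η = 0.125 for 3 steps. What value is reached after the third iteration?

-0.125

h′(u) = 8u + 1
Step 1: h′(1.5) = 13; u₁ = 1.5 − 0.125·13 = -0.125
Step 2: h′(-0.125) = 0; u₂ = -0.125 − 0.125·0 = -0.125
Step 3: h′(-0.125) = 0; u₃ = -0.125 − 0.125·0 = -0.125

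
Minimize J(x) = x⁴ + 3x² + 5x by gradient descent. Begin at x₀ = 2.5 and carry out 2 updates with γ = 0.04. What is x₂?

J′(x) = 4x³ + 6x + 5
x₁ = 2.5 − 0.04·82.5 = -0.8
x₂ = -0.8 − 0.04·(-1.848) = -0.72608

-0.72608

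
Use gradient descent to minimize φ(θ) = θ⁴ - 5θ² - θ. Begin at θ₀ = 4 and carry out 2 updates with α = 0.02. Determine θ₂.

φ′(θ) = 4θ³ - 10θ - 1
Step 1: φ′(4) = 215; θ₁ = 4 − 0.02·215 = -0.3
Step 2: φ′(-0.3) = 1.892; θ₂ = -0.3 − 0.02·1.892 = -0.33784

-0.33784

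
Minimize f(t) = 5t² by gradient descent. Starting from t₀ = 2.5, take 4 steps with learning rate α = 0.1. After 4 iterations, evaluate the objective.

0

f′(t) = 10t
Step 1: f′(2.5) = 25; t₁ = 2.5 − 0.1·25 = 0
Step 2: f′(0) = 0; t₂ = 0 − 0.1·0 = 0
Step 3: f′(0) = 0; t₃ = 0 − 0.1·0 = 0
Step 4: f′(0) = 0; t₄ = 0 − 0.1·0 = 0
f(0) = 0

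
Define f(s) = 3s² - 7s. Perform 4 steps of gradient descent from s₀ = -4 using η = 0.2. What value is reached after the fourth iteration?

1.1584

f′(s) = 6s - 7
s₁ = -4 − 0.2·(-31) = 2.2
s₂ = 2.2 − 0.2·6.2 = 0.96
s₃ = 0.96 − 0.2·(-1.24) = 1.208
s₄ = 1.208 − 0.2·0.248 = 1.1584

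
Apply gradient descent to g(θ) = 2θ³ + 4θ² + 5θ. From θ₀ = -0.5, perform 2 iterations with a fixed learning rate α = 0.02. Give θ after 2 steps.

g′(θ) = 6θ² + 8θ + 5
θ₁ = -0.5 − 0.02·2.5 = -0.55
θ₂ = -0.55 − 0.02·2.415 = -0.5983

-0.5983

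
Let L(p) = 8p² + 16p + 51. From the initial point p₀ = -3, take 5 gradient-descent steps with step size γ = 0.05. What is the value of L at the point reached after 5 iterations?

L′(p) = 16p + 16
Step 1: L′(-3) = -32; p₁ = -3 − 0.05·(-32) = -1.4
Step 2: L′(-1.4) = -6.4; p₂ = -1.4 − 0.05·(-6.4) = -1.08
Step 3: L′(-1.08) = -1.28; p₃ = -1.08 − 0.05·(-1.28) = -1.016
Step 4: L′(-1.016) = -0.256; p₄ = -1.016 − 0.05·(-0.256) = -1.0032
Step 5: L′(-1.0032) = -0.0512; p₅ = -1.0032 − 0.05·(-0.0512) = -1.00064
L(-1.00064) = 43.0000032768

43.0000032768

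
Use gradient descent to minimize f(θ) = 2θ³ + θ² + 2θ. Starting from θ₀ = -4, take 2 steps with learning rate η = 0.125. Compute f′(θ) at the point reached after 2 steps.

207449.97802734375

f′(θ) = 6θ² + 2θ + 2
θ₁ = -4 − 0.125·90 = -15.25
θ₂ = -15.25 − 0.125·1366.875 = -186.109375
f′(θ) at (-186.109375) = 207449.97802734375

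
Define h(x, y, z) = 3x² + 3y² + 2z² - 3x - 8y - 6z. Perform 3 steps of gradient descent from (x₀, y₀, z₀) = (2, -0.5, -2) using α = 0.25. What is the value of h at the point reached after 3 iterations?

∇h = (6x - 3, 6y - 8, 4z - 6)
Step 1: at (2, -0.5, -2), ∇h = (9, -11, -14) → (2, -0.5, -2) − 0.25·(9, -11, -14) = (-0.25, 2.25, 1.5)
Step 2: at (-0.25, 2.25, 1.5), ∇h = (-4.5, 5.5, 0) → (-0.25, 2.25, 1.5) − 0.25·(-4.5, 5.5, 0) = (0.875, 0.875, 1.5)
Step 3: at (0.875, 0.875, 1.5), ∇h = (2.25, -2.75, 0) → (0.875, 0.875, 1.5) − 0.25·(2.25, -2.75, 0) = (0.3125, 1.5625, 1.5)
h(0.3125, 1.5625, 1.5) = -10.3203125

-10.3203125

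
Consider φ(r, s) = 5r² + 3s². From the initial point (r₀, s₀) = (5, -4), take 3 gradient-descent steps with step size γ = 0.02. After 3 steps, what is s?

∇φ = (10r, 6s)
(r₁, s₁) = (5, -4) − 0.02·(50, -24) = (4, -3.52)
(r₂, s₂) = (4, -3.52) − 0.02·(40, -21.12) = (3.2, -3.0976)
(r₃, s₃) = (3.2, -3.0976) − 0.02·(32, -18.5856) = (2.56, -2.725888)
s = -2.725888

-2.725888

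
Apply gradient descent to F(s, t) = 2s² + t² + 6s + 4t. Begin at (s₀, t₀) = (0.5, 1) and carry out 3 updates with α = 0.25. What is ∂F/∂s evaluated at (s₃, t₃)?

∇F = (4s + 6, 2t + 4)
(s₁, t₁) = (0.5, 1) − 0.25·(8, 6) = (-1.5, -0.5)
(s₂, t₂) = (-1.5, -0.5) − 0.25·(0, 3) = (-1.5, -1.25)
(s₃, t₃) = (-1.5, -1.25) − 0.25·(0, 1.5) = (-1.5, -1.625)
∂F/∂s at (-1.5, -1.625) = 0

0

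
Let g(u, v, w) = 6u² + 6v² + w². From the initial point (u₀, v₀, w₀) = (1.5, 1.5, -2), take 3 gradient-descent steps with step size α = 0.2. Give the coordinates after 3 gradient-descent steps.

∇g = (12u, 12v, 2w)
(u₁, v₁, w₁) = (1.5, 1.5, -2) − 0.2·(18, 18, -4) = (-2.1, -2.1, -1.2)
(u₂, v₂, w₂) = (-2.1, -2.1, -1.2) − 0.2·(-25.2, -25.2, -2.4) = (2.94, 2.94, -0.72)
(u₃, v₃, w₃) = (2.94, 2.94, -0.72) − 0.2·(35.28, 35.28, -1.44) = (-4.116, -4.116, -0.432)

(-4.116, -4.116, -0.432)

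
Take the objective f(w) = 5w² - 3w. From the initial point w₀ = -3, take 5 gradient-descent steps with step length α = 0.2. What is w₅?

f′(w) = 10w - 3
w₁ = -3 − 0.2·(-33) = 3.6
w₂ = 3.6 − 0.2·33 = -3
w₃ = -3 − 0.2·(-33) = 3.6
w₄ = 3.6 − 0.2·33 = -3
w₅ = -3 − 0.2·(-33) = 3.6

3.6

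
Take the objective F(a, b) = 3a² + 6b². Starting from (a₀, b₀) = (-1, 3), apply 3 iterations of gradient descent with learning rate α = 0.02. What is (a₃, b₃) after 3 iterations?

∇F = (6a, 12b)
Step 1: at (-1, 3), ∇F = (-6, 36) → (-1, 3) − 0.02·(-6, 36) = (-0.88, 2.28)
Step 2: at (-0.88, 2.28), ∇F = (-5.28, 27.36) → (-0.88, 2.28) − 0.02·(-5.28, 27.36) = (-0.7744, 1.7328)
Step 3: at (-0.7744, 1.7328), ∇F = (-4.6464, 20.7936) → (-0.7744, 1.7328) − 0.02·(-4.6464, 20.7936) = (-0.681472, 1.316928)

(-0.681472, 1.316928)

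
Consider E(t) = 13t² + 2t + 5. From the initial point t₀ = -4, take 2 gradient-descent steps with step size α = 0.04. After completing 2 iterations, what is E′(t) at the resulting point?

-0.1632

E′(t) = 26t + 2
t₁ = -4 − 0.04·(-102) = 0.08
t₂ = 0.08 − 0.04·4.08 = -0.0832
E′(t) at (-0.0832) = -0.1632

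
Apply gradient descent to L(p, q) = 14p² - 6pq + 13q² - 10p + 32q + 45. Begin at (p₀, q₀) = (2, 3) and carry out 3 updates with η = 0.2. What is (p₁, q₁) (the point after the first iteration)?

(-3.6, -16.6)

∇L = (28p - 6q - 10, -6p + 26q + 32)
(p₁, q₁) = (2, 3) − 0.2·(28, 98) = (-3.6, -16.6)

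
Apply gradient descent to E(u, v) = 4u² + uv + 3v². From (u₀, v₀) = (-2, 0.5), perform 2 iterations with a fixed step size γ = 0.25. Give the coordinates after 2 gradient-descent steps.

∇E = (8u + v, u + 6v)
Step 1: at (-2, 0.5), ∇E = (-15.5, 1) → (-2, 0.5) − 0.25·(-15.5, 1) = (1.875, 0.25)
Step 2: at (1.875, 0.25), ∇E = (15.25, 3.375) → (1.875, 0.25) − 0.25·(15.25, 3.375) = (-1.9375, -0.59375)

(-1.9375, -0.59375)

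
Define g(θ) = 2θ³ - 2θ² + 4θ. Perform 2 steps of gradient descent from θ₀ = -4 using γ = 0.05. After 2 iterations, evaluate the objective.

g′(θ) = 6θ² - 4θ + 4
θ₁ = -4 − 0.05·116 = -9.8
θ₂ = -9.8 − 0.05·619.44 = -40.772
g(-40.772) = -139042.956327296

-139042.956327296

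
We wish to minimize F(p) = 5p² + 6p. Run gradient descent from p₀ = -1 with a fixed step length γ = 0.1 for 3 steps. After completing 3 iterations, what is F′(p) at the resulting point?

F′(p) = 10p + 6
Step 1: F′(-1) = -4; p₁ = -1 − 0.1·(-4) = -0.6
Step 2: F′(-0.6) = 0; p₂ = -0.6 − 0.1·0 = -0.6
Step 3: F′(-0.6) = 0; p₃ = -0.6 − 0.1·0 = -0.6
F′(p) at (-0.6) = 0

0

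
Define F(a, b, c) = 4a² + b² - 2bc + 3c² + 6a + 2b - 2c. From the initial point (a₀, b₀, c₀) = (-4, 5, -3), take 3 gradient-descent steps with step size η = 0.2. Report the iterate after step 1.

∇F = (8a + 6, 2b - 2c + 2, -2b + 6c - 2)
(a₁, b₁, c₁) = (-4, 5, -3) − 0.2·(-26, 18, -30) = (1.2, 1.4, 3)

(1.2, 1.4, 3)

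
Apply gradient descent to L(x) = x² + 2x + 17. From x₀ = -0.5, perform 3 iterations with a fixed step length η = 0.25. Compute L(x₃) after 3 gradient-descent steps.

L′(x) = 2x + 2
x₁ = -0.5 − 0.25·1 = -0.75
x₂ = -0.75 − 0.25·0.5 = -0.875
x₃ = -0.875 − 0.25·0.25 = -0.9375
L(-0.9375) = 16.00390625

16.00390625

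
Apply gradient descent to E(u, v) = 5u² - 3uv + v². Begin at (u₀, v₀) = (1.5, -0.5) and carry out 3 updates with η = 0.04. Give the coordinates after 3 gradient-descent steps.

(0.263424, -0.087808)

∇E = (10u - 3v, -3u + 2v)
(u₁, v₁) = (1.5, -0.5) − 0.04·(16.5, -5.5) = (0.84, -0.28)
(u₂, v₂) = (0.84, -0.28) − 0.04·(9.24, -3.08) = (0.4704, -0.1568)
(u₃, v₃) = (0.4704, -0.1568) − 0.04·(5.1744, -1.7248) = (0.263424, -0.087808)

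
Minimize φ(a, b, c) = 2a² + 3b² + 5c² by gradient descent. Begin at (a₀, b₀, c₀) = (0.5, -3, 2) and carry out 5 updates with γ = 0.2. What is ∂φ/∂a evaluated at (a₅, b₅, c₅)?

∇φ = (4a, 6b, 10c)
Step 1: at (0.5, -3, 2), ∇φ = (2, -18, 20) → (0.5, -3, 2) − 0.2·(2, -18, 20) = (0.1, 0.6, -2)
Step 2: at (0.1, 0.6, -2), ∇φ = (0.4, 3.6, -20) → (0.1, 0.6, -2) − 0.2·(0.4, 3.6, -20) = (0.02, -0.12, 2)
Step 3: at (0.02, -0.12, 2), ∇φ = (0.08, -0.72, 20) → (0.02, -0.12, 2) − 0.2·(0.08, -0.72, 20) = (0.004, 0.024, -2)
Step 4: at (0.004, 0.024, -2), ∇φ = (0.016, 0.144, -20) → (0.004, 0.024, -2) − 0.2·(0.016, 0.144, -20) = (0.0008, -0.0048, 2)
Step 5: at (0.0008, -0.0048, 2), ∇φ = (0.0032, -0.0288, 20) → (0.0008, -0.0048, 2) − 0.2·(0.0032, -0.0288, 20) = (0.00016, 0.00096, -2)
∂φ/∂a at (0.00016, 0.00096, -2) = 0.00064

0.00064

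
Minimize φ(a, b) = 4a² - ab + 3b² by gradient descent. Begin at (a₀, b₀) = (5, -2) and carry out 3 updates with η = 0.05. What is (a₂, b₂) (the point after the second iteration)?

∇φ = (8a - b, -a + 6b)
Step 1: at (5, -2), ∇φ = (42, -17) → (5, -2) − 0.05·(42, -17) = (2.9, -1.15)
Step 2: at (2.9, -1.15), ∇φ = (24.35, -9.8) → (2.9, -1.15) − 0.05·(24.35, -9.8) = (1.6825, -0.66)

(1.6825, -0.66)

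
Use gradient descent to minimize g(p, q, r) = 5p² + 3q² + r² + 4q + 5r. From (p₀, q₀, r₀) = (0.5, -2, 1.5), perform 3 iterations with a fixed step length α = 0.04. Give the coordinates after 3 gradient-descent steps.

(0.108, -1.251968, 0.614752)

∇g = (10p, 6q + 4, 2r + 5)
Step 1: at (0.5, -2, 1.5), ∇g = (5, -8, 8) → (0.5, -2, 1.5) − 0.04·(5, -8, 8) = (0.3, -1.68, 1.18)
Step 2: at (0.3, -1.68, 1.18), ∇g = (3, -6.08, 7.36) → (0.3, -1.68, 1.18) − 0.04·(3, -6.08, 7.36) = (0.18, -1.4368, 0.8856)
Step 3: at (0.18, -1.4368, 0.8856), ∇g = (1.8, -4.6208, 6.7712) → (0.18, -1.4368, 0.8856) − 0.04·(1.8, -4.6208, 6.7712) = (0.108, -1.251968, 0.614752)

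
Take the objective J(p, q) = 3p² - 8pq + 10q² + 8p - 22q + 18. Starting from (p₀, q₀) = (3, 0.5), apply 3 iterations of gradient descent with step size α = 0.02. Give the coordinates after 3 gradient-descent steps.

(2.106496, 1.75504)

∇J = (6p - 8q + 8, -8p + 20q - 22)
Step 1: at (3, 0.5), ∇J = (22, -36) → (3, 0.5) − 0.02·(22, -36) = (2.56, 1.22)
Step 2: at (2.56, 1.22), ∇J = (13.6, -18.08) → (2.56, 1.22) − 0.02·(13.6, -18.08) = (2.288, 1.5816)
Step 3: at (2.288, 1.5816), ∇J = (9.0752, -8.672) → (2.288, 1.5816) − 0.02·(9.0752, -8.672) = (2.106496, 1.75504)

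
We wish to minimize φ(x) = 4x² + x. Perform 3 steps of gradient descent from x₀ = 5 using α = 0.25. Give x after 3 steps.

φ′(x) = 8x + 1
x₁ = 5 − 0.25·41 = -5.25
x₂ = -5.25 − 0.25·(-41) = 5
x₃ = 5 − 0.25·41 = -5.25

-5.25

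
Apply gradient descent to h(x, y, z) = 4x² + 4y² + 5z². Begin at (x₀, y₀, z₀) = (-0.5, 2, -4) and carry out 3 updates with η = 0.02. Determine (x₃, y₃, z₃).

(-0.296352, 1.185408, -2.048)

∇h = (8x, 8y, 10z)
(x₁, y₁, z₁) = (-0.5, 2, -4) − 0.02·(-4, 16, -40) = (-0.42, 1.68, -3.2)
(x₂, y₂, z₂) = (-0.42, 1.68, -3.2) − 0.02·(-3.36, 13.44, -32) = (-0.3528, 1.4112, -2.56)
(x₃, y₃, z₃) = (-0.3528, 1.4112, -2.56) − 0.02·(-2.8224, 11.2896, -25.6) = (-0.296352, 1.185408, -2.048)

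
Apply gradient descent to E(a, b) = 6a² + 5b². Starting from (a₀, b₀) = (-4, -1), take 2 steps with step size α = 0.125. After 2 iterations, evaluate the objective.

∇E = (12a, 10b)
Step 1: at (-4, -1), ∇E = (-48, -10) → (-4, -1) − 0.125·(-48, -10) = (2, 0.25)
Step 2: at (2, 0.25), ∇E = (24, 2.5) → (2, 0.25) − 0.125·(24, 2.5) = (-1, -0.0625)
E(-1, -0.0625) = 6.01953125

6.01953125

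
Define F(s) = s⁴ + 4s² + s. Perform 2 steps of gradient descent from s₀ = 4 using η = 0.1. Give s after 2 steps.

6170.2196

F′(s) = 4s³ + 8s + 1
Step 1: F′(4) = 289; s₁ = 4 − 0.1·289 = -24.9
Step 2: F′(-24.9) = -61951.196; s₂ = -24.9 − 0.1·(-61951.196) = 6170.2196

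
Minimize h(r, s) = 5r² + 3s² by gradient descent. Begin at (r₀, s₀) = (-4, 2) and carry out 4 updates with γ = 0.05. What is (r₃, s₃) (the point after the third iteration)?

∇h = (10r, 6s)
Step 1: at (-4, 2), ∇h = (-40, 12) → (-4, 2) − 0.05·(-40, 12) = (-2, 1.4)
Step 2: at (-2, 1.4), ∇h = (-20, 8.4) → (-2, 1.4) − 0.05·(-20, 8.4) = (-1, 0.98)
Step 3: at (-1, 0.98), ∇h = (-10, 5.88) → (-1, 0.98) − 0.05·(-10, 5.88) = (-0.5, 0.686)

(-0.5, 0.686)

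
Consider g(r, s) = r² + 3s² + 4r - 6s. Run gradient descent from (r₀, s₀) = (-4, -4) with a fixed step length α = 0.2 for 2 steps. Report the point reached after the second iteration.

∇g = (2r + 4, 6s - 6)
(r₁, s₁) = (-4, -4) − 0.2·(-4, -30) = (-3.2, 2)
(r₂, s₂) = (-3.2, 2) − 0.2·(-2.4, 6) = (-2.72, 0.8)

(-2.72, 0.8)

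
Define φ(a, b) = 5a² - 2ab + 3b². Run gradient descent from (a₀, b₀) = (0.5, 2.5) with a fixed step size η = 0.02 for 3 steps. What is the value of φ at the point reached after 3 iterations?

∇φ = (10a - 2b, -2a + 6b)
Step 1: at (0.5, 2.5), ∇φ = (0, 14) → (0.5, 2.5) − 0.02·(0, 14) = (0.5, 2.22)
Step 2: at (0.5, 2.22), ∇φ = (0.56, 12.32) → (0.5, 2.22) − 0.02·(0.56, 12.32) = (0.4888, 1.9736)
Step 3: at (0.4888, 1.9736), ∇φ = (0.9408, 10.864) → (0.4888, 1.9736) − 0.02·(0.9408, 10.864) = (0.469984, 1.75632)
φ(0.469984, 1.75632) = 8.70752003072

8.70752003072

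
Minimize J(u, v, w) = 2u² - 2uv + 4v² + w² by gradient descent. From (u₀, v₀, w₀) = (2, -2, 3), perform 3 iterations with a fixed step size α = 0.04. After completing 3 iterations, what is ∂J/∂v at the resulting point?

∇J = (4u - 2v, -2u + 8v, 2w)
(u₁, v₁, w₁) = (2, -2, 3) − 0.04·(12, -20, 6) = (1.52, -1.2, 2.76)
(u₂, v₂, w₂) = (1.52, -1.2, 2.76) − 0.04·(8.48, -12.64, 5.52) = (1.1808, -0.6944, 2.5392)
(u₃, v₃, w₃) = (1.1808, -0.6944, 2.5392) − 0.04·(6.112, -7.9168, 5.0784) = (0.93632, -0.377728, 2.336064)
∂J/∂v at (0.93632, -0.377728, 2.336064) = -4.894464

-4.894464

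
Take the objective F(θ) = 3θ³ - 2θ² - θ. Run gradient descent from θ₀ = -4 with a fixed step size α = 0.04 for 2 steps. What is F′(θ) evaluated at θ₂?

23259.513367117824

F′(θ) = 9θ² - 4θ - 1
Step 1: F′(-4) = 159; θ₁ = -4 − 0.04·159 = -10.36
Step 2: F′(-10.36) = 1006.4064; θ₂ = -10.36 − 0.04·1006.4064 = -50.616256
F′(θ) at (-50.616256) = 23259.513367117824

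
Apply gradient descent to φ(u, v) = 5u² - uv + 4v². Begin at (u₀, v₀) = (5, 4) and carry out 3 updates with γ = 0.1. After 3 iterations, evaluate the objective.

0.023626

∇φ = (10u - v, -u + 8v)
Step 1: at (5, 4), ∇φ = (46, 27) → (5, 4) − 0.1·(46, 27) = (0.4, 1.3)
Step 2: at (0.4, 1.3), ∇φ = (2.7, 10) → (0.4, 1.3) − 0.1·(2.7, 10) = (0.13, 0.3)
Step 3: at (0.13, 0.3), ∇φ = (1, 2.27) → (0.13, 0.3) − 0.1·(1, 2.27) = (0.03, 0.073)
φ(0.03, 0.073) = 0.023626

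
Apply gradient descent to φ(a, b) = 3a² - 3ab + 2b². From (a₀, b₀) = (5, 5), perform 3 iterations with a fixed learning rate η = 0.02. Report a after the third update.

4.1858

∇φ = (6a - 3b, -3a + 4b)
Step 1: at (5, 5), ∇φ = (15, 5) → (5, 5) − 0.02·(15, 5) = (4.7, 4.9)
Step 2: at (4.7, 4.9), ∇φ = (13.5, 5.5) → (4.7, 4.9) − 0.02·(13.5, 5.5) = (4.43, 4.79)
Step 3: at (4.43, 4.79), ∇φ = (12.21, 5.87) → (4.43, 4.79) − 0.02·(12.21, 5.87) = (4.1858, 4.6726)
a = 4.1858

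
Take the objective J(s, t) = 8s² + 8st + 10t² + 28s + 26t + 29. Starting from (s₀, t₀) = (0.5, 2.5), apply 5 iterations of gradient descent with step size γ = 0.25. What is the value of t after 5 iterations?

∇J = (16s + 8t + 28, 8s + 20t + 26)
(s₁, t₁) = (0.5, 2.5) − 0.25·(56, 80) = (-13.5, -17.5)
(s₂, t₂) = (-13.5, -17.5) − 0.25·(-328, -432) = (68.5, 90.5)
(s₃, t₃) = (68.5, 90.5) − 0.25·(1848, 2384) = (-393.5, -505.5)
(s₄, t₄) = (-393.5, -505.5) − 0.25·(-10312, -13232) = (2184.5, 2802.5)
(s₅, t₅) = (2184.5, 2802.5) − 0.25·(57400, 73552) = (-12165.5, -15585.5)
t = -15585.5

-15585.5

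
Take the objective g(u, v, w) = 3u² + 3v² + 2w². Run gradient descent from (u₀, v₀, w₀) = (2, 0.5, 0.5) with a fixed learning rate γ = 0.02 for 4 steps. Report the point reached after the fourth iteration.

∇g = (6u, 6v, 4w)
(u₁, v₁, w₁) = (2, 0.5, 0.5) − 0.02·(12, 3, 2) = (1.76, 0.44, 0.46)
(u₂, v₂, w₂) = (1.76, 0.44, 0.46) − 0.02·(10.56, 2.64, 1.84) = (1.5488, 0.3872, 0.4232)
(u₃, v₃, w₃) = (1.5488, 0.3872, 0.4232) − 0.02·(9.2928, 2.3232, 1.6928) = (1.362944, 0.340736, 0.389344)
(u₄, v₄, w₄) = (1.362944, 0.340736, 0.389344) − 0.02·(8.177664, 2.044416, 1.557376) = (1.19939072, 0.29984768, 0.35819648)

(1.19939072, 0.29984768, 0.35819648)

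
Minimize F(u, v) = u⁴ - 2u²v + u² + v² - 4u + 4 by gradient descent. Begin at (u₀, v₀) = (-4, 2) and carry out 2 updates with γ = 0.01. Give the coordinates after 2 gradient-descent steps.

∇F = (4u³ - 4uv + 2u - 4, -2u² + 2v)
(u₁, v₁) = (-4, 2) − 0.01·(-236, -28) = (-1.64, 2.28)
(u₂, v₂) = (-1.64, 2.28) − 0.01·(-9.966976, -0.8192) = (-1.54033024, 2.288192)

(-1.54033024, 2.288192)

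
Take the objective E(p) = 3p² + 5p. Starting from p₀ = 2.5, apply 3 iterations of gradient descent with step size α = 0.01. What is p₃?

E′(p) = 6p + 5
p₁ = 2.5 − 0.01·20 = 2.3
p₂ = 2.3 − 0.01·18.8 = 2.112
p₃ = 2.112 − 0.01·17.672 = 1.93528

1.93528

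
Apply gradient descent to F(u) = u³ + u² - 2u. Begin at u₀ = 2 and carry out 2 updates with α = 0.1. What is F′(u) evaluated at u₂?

0.125552

F′(u) = 3u² + 2u - 2
u₁ = 2 − 0.1·14 = 0.6
u₂ = 0.6 − 0.1·0.28 = 0.572
F′(u) at (0.572) = 0.125552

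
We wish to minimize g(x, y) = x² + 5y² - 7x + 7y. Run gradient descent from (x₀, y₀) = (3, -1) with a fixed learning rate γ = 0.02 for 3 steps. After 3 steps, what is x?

3.057632

∇g = (2x - 7, 10y + 7)
(x₁, y₁) = (3, -1) − 0.02·(-1, -3) = (3.02, -0.94)
(x₂, y₂) = (3.02, -0.94) − 0.02·(-0.96, -2.4) = (3.0392, -0.892)
(x₃, y₃) = (3.0392, -0.892) − 0.02·(-0.9216, -1.92) = (3.057632, -0.8536)
x = 3.057632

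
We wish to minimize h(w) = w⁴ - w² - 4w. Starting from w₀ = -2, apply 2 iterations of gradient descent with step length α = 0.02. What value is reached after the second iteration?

-1.13316352

h′(w) = 4w³ - 2w - 4
Step 1: h′(-2) = -32; w₁ = -2 − 0.02·(-32) = -1.36
Step 2: h′(-1.36) = -11.341824; w₂ = -1.36 − 0.02·(-11.341824) = -1.13316352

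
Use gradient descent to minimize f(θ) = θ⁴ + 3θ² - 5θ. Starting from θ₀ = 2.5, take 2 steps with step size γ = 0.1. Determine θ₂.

f′(θ) = 4θ³ + 6θ - 5
θ₁ = 2.5 − 0.1·72.5 = -4.75
θ₂ = -4.75 − 0.1·(-462.1875) = 41.46875

41.46875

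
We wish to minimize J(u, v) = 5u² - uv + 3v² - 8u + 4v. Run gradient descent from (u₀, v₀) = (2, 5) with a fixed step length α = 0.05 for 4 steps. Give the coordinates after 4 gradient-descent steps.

(1.0779875, 0.87798125)

∇J = (10u - v - 8, -u + 6v + 4)
(u₁, v₁) = (2, 5) − 0.05·(7, 32) = (1.65, 3.4)
(u₂, v₂) = (1.65, 3.4) − 0.05·(5.1, 22.75) = (1.395, 2.2625)
(u₃, v₃) = (1.395, 2.2625) − 0.05·(3.6875, 16.18) = (1.210625, 1.4535)
(u₄, v₄) = (1.210625, 1.4535) − 0.05·(2.65275, 11.510375) = (1.0779875, 0.87798125)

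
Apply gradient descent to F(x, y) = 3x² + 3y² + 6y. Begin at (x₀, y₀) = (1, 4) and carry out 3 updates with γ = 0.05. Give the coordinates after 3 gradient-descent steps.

∇F = (6x, 6y + 6)
Step 1: at (1, 4), ∇F = (6, 30) → (1, 4) − 0.05·(6, 30) = (0.7, 2.5)
Step 2: at (0.7, 2.5), ∇F = (4.2, 21) → (0.7, 2.5) − 0.05·(4.2, 21) = (0.49, 1.45)
Step 3: at (0.49, 1.45), ∇F = (2.94, 14.7) → (0.49, 1.45) − 0.05·(2.94, 14.7) = (0.343, 0.715)

(0.343, 0.715)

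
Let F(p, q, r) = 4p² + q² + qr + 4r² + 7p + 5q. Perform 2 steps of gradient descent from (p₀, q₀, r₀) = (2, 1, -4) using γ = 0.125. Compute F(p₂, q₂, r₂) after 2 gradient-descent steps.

-3.71044921875

∇F = (8p + 7, 2q + r + 5, q + 8r)
(p₁, q₁, r₁) = (2, 1, -4) − 0.125·(23, 3, -31) = (-0.875, 0.625, -0.125)
(p₂, q₂, r₂) = (-0.875, 0.625, -0.125) − 0.125·(0, 6.125, -0.375) = (-0.875, -0.140625, -0.078125)
F(-0.875, -0.140625, -0.078125) = -3.71044921875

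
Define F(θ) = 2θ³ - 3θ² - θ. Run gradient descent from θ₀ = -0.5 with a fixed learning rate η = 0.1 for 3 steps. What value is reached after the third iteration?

F′(θ) = 6θ² - 6θ - 1
θ₁ = -0.5 − 0.1·3.5 = -0.85
θ₂ = -0.85 − 0.1·8.435 = -1.6935
θ₃ = -1.6935 − 0.1·26.3686535 = -4.33036535

-4.33036535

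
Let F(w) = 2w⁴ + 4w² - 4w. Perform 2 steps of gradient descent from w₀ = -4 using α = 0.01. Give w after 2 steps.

1.14225664

F′(w) = 8w³ + 8w - 4
Step 1: F′(-4) = -548; w₁ = -4 − 0.01·(-548) = 1.48
Step 2: F′(1.48) = 33.774336; w₂ = 1.48 − 0.01·33.774336 = 1.14225664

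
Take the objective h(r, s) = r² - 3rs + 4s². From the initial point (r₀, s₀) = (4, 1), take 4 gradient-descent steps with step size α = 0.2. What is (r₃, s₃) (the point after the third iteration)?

(2.16, 1.296)

∇h = (2r - 3s, -3r + 8s)
Step 1: at (4, 1), ∇h = (5, -4) → (4, 1) − 0.2·(5, -4) = (3, 1.8)
Step 2: at (3, 1.8), ∇h = (0.6, 5.4) → (3, 1.8) − 0.2·(0.6, 5.4) = (2.88, 0.72)
Step 3: at (2.88, 0.72), ∇h = (3.6, -2.88) → (2.88, 0.72) − 0.2·(3.6, -2.88) = (2.16, 1.296)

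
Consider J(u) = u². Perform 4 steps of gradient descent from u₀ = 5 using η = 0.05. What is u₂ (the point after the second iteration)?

4.05

J′(u) = 2u
Step 1: J′(5) = 10; u₁ = 5 − 0.05·10 = 4.5
Step 2: J′(4.5) = 9; u₂ = 4.5 − 0.05·9 = 4.05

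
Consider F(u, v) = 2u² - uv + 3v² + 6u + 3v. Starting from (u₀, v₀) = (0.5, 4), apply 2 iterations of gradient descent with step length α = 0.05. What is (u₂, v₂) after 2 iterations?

(0.07375, 1.7375)

∇F = (4u - v + 6, -u + 6v + 3)
Step 1: at (0.5, 4), ∇F = (4, 26.5) → (0.5, 4) − 0.05·(4, 26.5) = (0.3, 2.675)
Step 2: at (0.3, 2.675), ∇F = (4.525, 18.75) → (0.3, 2.675) − 0.05·(4.525, 18.75) = (0.07375, 1.7375)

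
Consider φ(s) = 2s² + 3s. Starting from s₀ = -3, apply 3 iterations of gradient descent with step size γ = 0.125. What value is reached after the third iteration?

φ′(s) = 4s + 3
s₁ = -3 − 0.125·(-9) = -1.875
s₂ = -1.875 − 0.125·(-4.5) = -1.3125
s₃ = -1.3125 − 0.125·(-2.25) = -1.03125

-1.03125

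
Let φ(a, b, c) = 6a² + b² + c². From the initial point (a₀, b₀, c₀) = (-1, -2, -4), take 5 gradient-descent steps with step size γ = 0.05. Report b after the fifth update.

∇φ = (12a, 2b, 2c)
Step 1: at (-1, -2, -4), ∇φ = (-12, -4, -8) → (-1, -2, -4) − 0.05·(-12, -4, -8) = (-0.4, -1.8, -3.6)
Step 2: at (-0.4, -1.8, -3.6), ∇φ = (-4.8, -3.6, -7.2) → (-0.4, -1.8, -3.6) − 0.05·(-4.8, -3.6, -7.2) = (-0.16, -1.62, -3.24)
Step 3: at (-0.16, -1.62, -3.24), ∇φ = (-1.92, -3.24, -6.48) → (-0.16, -1.62, -3.24) − 0.05·(-1.92, -3.24, -6.48) = (-0.064, -1.458, -2.916)
Step 4: at (-0.064, -1.458, -2.916), ∇φ = (-0.768, -2.916, -5.832) → (-0.064, -1.458, -2.916) − 0.05·(-0.768, -2.916, -5.832) = (-0.0256, -1.3122, -2.6244)
Step 5: at (-0.0256, -1.3122, -2.6244), ∇φ = (-0.3072, -2.6244, -5.2488) → (-0.0256, -1.3122, -2.6244) − 0.05·(-0.3072, -2.6244, -5.2488) = (-0.01024, -1.18098, -2.36196)
b = -1.18098

-1.18098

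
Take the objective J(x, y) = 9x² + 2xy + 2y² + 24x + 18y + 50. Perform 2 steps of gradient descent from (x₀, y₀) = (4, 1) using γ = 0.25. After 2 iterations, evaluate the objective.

∇J = (18x + 2y + 24, 2x + 4y + 18)
Step 1: at (4, 1), ∇J = (98, 30) → (4, 1) − 0.25·(98, 30) = (-20.5, -6.5)
Step 2: at (-20.5, -6.5), ∇J = (-358, -49) → (-20.5, -6.5) − 0.25·(-358, -49) = (69, 5.75)
J(69, 5.75) = 45518.125

45518.125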